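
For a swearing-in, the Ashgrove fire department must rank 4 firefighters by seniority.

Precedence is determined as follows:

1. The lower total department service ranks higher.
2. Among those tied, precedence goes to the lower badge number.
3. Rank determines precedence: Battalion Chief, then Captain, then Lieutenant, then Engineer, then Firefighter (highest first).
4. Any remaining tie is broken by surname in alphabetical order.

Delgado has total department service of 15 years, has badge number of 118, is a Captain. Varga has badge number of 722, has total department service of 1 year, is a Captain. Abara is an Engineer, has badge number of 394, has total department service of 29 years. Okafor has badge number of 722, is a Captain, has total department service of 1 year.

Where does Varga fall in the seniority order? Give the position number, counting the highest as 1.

2

By total department service (lower first): Okafor and Varga (both 1 year); then Delgado (15 years); then Abara (29 years).
Okafor and Varga both have badge number 722, so the next rule applies.
Okafor and Varga are each Captain, so the next rule applies.
Among Okafor and Varga, alphabetically by surname: Okafor before Varga.
Order: Okafor, Varga, Delgado, Abara. So position 2.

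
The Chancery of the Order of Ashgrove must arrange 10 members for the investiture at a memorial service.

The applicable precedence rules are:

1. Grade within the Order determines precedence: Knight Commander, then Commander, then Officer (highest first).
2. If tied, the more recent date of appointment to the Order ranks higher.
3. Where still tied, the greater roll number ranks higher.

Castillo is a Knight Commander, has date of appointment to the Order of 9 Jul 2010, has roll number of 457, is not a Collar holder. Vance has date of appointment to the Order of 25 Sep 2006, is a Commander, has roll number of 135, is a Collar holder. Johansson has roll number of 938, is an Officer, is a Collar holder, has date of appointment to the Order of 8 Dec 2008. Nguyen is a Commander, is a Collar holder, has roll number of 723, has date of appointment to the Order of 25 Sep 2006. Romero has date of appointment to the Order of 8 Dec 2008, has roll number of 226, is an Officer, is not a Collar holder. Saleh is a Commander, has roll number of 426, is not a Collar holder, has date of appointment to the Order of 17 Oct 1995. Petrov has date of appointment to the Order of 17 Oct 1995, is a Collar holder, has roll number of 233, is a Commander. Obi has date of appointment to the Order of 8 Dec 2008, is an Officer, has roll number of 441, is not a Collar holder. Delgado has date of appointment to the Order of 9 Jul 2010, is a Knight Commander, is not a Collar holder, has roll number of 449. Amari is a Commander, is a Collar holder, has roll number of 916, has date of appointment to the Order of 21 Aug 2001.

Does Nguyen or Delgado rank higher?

By grade within the Order: Castillo and Delgado (Knight Commander); then Nguyen, Vance, Amari, Saleh and Petrov (Commander); then Johansson, Obi and Romero (Officer).
Castillo and Delgado both have date of appointment to the Order 9 Jul 2010, so the next rule applies.
Among Castillo and Delgado, by roll number (higher first): Castillo (457) before Delgado (449).
Among Nguyen, Vance, Amari, Saleh and Petrov, by date of appointment to the Order (later first): Nguyen and Vance (25 Sep 2006) before Amari (21 Aug 2001) before Saleh and Petrov (17 Oct 1995).
Among Nguyen and Vance, by roll number (higher first): Nguyen (723) before Vance (135).
Among Saleh and Petrov, by roll number (higher first): Saleh (426) before Petrov (233).
Johansson, Obi and Romero all have date of appointment to the Order 8 Dec 2008, so the next rule applies.
Among Johansson, Obi and Romero, by roll number (higher first): Johansson (938) before Obi (441) before Romero (226).
So Delgado takes precedence.

Delgado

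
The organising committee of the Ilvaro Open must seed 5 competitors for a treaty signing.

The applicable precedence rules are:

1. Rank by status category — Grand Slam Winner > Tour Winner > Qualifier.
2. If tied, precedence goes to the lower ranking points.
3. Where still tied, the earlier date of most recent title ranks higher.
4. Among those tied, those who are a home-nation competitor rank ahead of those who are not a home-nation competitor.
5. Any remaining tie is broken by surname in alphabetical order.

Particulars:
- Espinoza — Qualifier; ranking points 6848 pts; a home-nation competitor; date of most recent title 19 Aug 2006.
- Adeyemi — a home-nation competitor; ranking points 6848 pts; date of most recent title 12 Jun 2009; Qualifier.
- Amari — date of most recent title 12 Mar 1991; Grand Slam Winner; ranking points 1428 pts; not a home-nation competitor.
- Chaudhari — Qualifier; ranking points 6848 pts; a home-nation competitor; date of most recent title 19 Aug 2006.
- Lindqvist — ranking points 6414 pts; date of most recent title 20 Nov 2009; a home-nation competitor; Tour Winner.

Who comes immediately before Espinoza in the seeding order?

Chaudhari

By status category: Amari (Grand Slam Winner); then Lindqvist (Tour Winner); then Chaudhari, Espinoza and Adeyemi (Qualifier).
Chaudhari, Espinoza and Adeyemi all have ranking points 6848 pts, so the next rule applies.
Among Chaudhari, Espinoza and Adeyemi, by date of most recent title (earlier first): Chaudhari and Espinoza (19 Aug 2006) before Adeyemi (12 Jun 2009).
Chaudhari and Espinoza are each a home-nation competitor, so the next rule applies.
Among Chaudhari and Espinoza, alphabetically by surname: Chaudhari before Espinoza.
Order: Amari, Lindqvist, Chaudhari, Espinoza, Adeyemi.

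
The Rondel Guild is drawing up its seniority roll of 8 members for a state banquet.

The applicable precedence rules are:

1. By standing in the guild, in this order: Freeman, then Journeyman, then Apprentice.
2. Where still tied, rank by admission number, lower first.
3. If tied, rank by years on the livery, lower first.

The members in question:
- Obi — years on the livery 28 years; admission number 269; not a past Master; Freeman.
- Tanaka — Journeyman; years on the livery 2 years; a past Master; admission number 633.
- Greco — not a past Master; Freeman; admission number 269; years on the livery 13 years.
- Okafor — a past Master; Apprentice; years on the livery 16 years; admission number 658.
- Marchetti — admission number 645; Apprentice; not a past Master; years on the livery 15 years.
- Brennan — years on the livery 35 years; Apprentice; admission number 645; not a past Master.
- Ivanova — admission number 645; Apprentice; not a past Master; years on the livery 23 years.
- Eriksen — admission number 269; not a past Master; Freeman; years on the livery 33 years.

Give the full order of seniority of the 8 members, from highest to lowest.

Greco, Obi, Eriksen, Tanaka, Marchetti, Ivanova, Brennan, Okafor

By standing in the guild: Greco, Obi and Eriksen (Freeman); then Tanaka (Journeyman); then Marchetti, Ivanova, Brennan and Okafor (Apprentice).
Greco, Obi and Eriksen all have admission number 269, so the next rule applies.
Among Greco, Obi and Eriksen, by years on the livery (lower first): Greco (13 years) before Obi (28 years) before Eriksen (33 years).
Among Marchetti, Ivanova, Brennan and Okafor, by admission number (lower first): Marchetti, Ivanova and Brennan (645) before Okafor (658).
Among Marchetti, Ivanova and Brennan, by years on the livery (lower first): Marchetti (15 years) before Ivanova (23 years) before Brennan (35 years).
Full order: Greco, Obi, Eriksen, Tanaka, Marchetti, Ivanova, Brennan, Okafor.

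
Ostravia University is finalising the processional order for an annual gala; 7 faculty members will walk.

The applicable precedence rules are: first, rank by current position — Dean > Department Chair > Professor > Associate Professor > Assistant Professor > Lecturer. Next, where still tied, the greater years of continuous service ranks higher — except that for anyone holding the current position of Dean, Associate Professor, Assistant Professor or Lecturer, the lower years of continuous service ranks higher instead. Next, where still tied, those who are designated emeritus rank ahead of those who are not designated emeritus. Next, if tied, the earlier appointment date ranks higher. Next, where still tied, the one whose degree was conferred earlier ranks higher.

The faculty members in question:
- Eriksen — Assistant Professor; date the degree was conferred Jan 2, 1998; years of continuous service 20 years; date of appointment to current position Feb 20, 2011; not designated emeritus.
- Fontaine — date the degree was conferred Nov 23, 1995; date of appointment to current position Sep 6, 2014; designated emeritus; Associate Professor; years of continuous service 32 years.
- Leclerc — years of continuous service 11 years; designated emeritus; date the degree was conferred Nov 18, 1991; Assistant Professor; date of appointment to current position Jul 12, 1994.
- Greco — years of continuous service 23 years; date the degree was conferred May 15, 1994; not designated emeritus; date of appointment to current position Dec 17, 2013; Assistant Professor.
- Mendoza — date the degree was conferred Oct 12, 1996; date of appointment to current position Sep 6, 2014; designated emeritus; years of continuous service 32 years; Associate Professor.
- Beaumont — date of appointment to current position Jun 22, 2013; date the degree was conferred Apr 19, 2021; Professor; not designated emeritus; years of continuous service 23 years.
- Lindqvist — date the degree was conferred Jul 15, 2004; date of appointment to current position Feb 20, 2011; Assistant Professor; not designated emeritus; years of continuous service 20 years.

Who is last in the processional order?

Greco

By current position: Beaumont (Professor); then Fontaine and Mendoza (Associate Professor); then Leclerc, Eriksen, Lindqvist and Greco (Assistant Professor).
Fontaine and Mendoza both have years of continuous service 32 years, so the next rule applies.
Fontaine and Mendoza are each designated emeritus, so the next rule applies.
Fontaine and Mendoza both have date of appointment to current position Sep 6, 2014, so the next rule applies.
Among Fontaine and Mendoza, by date the degree was conferred (earlier first): Fontaine (Nov 23, 1995) before Mendoza (Oct 12, 1996).
Among Leclerc, Eriksen, Lindqvist and Greco, by years of continuous service (lower first) (reversed rule for this group): Leclerc (11 years) before Eriksen and Lindqvist (20 years) before Greco (23 years).
Eriksen and Lindqvist are each not designated emeritus, so the next rule applies.
Eriksen and Lindqvist both have date of appointment to current position Feb 20, 2011, so the next rule applies.
Among Eriksen and Lindqvist, by date the degree was conferred (earlier first): Eriksen (Jan 2, 1998) before Lindqvist (Jul 15, 2004).
Order: Beaumont, Fontaine, Mendoza, Leclerc, Eriksen, Lindqvist, Greco.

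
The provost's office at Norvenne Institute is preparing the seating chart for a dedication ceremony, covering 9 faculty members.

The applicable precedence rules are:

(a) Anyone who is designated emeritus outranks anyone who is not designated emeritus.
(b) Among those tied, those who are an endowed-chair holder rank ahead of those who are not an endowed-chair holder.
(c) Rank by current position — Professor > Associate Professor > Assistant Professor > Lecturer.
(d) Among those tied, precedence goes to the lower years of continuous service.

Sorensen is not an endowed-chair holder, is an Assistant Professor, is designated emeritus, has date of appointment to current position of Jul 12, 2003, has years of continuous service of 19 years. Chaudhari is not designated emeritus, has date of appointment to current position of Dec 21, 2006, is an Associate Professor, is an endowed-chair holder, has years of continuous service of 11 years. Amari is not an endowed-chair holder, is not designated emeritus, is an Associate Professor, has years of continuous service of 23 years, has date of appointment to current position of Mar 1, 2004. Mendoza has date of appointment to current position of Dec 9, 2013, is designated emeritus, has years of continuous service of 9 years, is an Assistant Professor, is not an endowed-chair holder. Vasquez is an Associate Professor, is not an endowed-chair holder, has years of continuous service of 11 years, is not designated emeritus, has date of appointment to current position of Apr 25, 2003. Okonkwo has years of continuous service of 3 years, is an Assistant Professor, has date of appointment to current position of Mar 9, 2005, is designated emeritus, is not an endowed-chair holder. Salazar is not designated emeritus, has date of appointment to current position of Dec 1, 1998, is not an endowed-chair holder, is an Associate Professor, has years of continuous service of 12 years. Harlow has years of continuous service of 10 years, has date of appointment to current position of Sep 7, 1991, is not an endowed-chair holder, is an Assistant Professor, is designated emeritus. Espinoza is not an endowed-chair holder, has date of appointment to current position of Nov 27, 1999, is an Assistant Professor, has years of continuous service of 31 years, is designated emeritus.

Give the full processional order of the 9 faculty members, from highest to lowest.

Okonkwo, Mendoza, Harlow, Sorensen, Espinoza, Chaudhari, Vasquez, Salazar, Amari

By the first rule: Okonkwo, Mendoza, Harlow, Sorensen and Espinoza (each designated emeritus); then Chaudhari, Vasquez, Salazar and Amari (each not designated emeritus).
Okonkwo, Mendoza, Harlow, Sorensen and Espinoza are each not an endowed-chair holder, so the next rule applies.
Okonkwo, Mendoza, Harlow, Sorensen and Espinoza are each Assistant Professor, so the next rule applies.
Among Okonkwo, Mendoza, Harlow, Sorensen and Espinoza, by years of continuous service (lower first): Okonkwo (3 years) before Mendoza (9 years) before Harlow (10 years) before Sorensen (19 years) before Espinoza (31 years).
Among Chaudhari, Vasquez, Salazar and Amari, an endowed-chair holder before not an endowed-chair holder: Chaudhari (an endowed-chair holder) before Vasquez, Salazar and Amari (not an endowed-chair holder).
Vasquez, Salazar and Amari are each Associate Professor, so the next rule applies.
Among Vasquez, Salazar and Amari, by years of continuous service (lower first): Vasquez (11 years) before Salazar (12 years) before Amari (23 years).
Full order: Okonkwo, Mendoza, Harlow, Sorensen, Espinoza, Chaudhari, Vasquez, Salazar, Amari.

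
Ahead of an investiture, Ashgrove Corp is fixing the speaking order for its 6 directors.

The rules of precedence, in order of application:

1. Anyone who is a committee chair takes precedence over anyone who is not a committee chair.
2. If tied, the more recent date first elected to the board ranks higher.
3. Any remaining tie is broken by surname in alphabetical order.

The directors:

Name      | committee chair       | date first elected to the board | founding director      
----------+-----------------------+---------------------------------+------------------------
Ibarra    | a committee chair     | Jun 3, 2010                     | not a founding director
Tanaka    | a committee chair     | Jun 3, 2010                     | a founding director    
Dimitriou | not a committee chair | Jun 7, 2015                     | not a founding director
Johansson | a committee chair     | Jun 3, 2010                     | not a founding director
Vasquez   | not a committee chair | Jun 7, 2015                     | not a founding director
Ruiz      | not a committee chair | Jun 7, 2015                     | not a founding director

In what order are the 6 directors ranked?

Ibarra, Johansson, Tanaka, Dimitriou, Ruiz, Vasquez

By the first rule: Ibarra, Johansson and Tanaka (each a committee chair); then Dimitriou, Ruiz and Vasquez (each not a committee chair).
Ibarra, Johansson and Tanaka all have date first elected to the board Jun 3, 2010, so the next rule applies.
Among Ibarra, Johansson and Tanaka, alphabetically by surname: Ibarra before Johansson before Tanaka.
Dimitriou, Ruiz and Vasquez all have date first elected to the board Jun 7, 2015, so the next rule applies.
Among Dimitriou, Ruiz and Vasquez, alphabetically by surname: Dimitriou before Ruiz before Vasquez.
Full order: Ibarra, Johansson, Tanaka, Dimitriou, Ruiz, Vasquez.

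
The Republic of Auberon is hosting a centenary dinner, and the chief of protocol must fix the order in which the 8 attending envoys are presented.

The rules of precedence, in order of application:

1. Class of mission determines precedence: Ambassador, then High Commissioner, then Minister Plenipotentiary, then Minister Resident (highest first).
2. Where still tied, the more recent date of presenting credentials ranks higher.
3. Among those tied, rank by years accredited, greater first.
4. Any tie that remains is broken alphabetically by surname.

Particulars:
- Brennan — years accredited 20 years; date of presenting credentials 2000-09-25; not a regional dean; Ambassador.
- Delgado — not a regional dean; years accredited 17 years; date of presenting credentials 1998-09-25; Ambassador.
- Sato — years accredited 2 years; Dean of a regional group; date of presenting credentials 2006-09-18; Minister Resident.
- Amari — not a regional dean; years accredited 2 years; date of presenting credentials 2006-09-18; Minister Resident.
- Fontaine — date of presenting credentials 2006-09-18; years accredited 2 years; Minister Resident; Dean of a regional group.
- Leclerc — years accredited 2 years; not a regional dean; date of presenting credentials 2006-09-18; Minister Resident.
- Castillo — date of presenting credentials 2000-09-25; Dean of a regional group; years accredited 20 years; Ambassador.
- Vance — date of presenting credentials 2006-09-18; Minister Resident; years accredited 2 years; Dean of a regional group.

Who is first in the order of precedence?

By class of mission: Brennan, Castillo and Delgado (Ambassador); then Amari, Fontaine, Leclerc, Sato and Vance (Minister Resident).
Among Brennan, Castillo and Delgado, by date of presenting credentials (later first): Brennan and Castillo (2000-09-25) before Delgado (1998-09-25).
Brennan and Castillo both have years accredited 20 years, so the next rule applies.
Among Brennan and Castillo, alphabetically by surname: Brennan before Castillo.
Amari, Fontaine, Leclerc, Sato and Vance all have date of presenting credentials 2006-09-18, so the next rule applies.
Amari, Fontaine, Leclerc, Sato and Vance all have years accredited 2 years, so the next rule applies.
Among Amari, Fontaine, Leclerc, Sato and Vance, alphabetically by surname: Amari before Fontaine before Leclerc before Sato before Vance.
Order: Brennan, Castillo, Delgado, Amari, Fontaine, Leclerc, Sato, Vance.

Brennan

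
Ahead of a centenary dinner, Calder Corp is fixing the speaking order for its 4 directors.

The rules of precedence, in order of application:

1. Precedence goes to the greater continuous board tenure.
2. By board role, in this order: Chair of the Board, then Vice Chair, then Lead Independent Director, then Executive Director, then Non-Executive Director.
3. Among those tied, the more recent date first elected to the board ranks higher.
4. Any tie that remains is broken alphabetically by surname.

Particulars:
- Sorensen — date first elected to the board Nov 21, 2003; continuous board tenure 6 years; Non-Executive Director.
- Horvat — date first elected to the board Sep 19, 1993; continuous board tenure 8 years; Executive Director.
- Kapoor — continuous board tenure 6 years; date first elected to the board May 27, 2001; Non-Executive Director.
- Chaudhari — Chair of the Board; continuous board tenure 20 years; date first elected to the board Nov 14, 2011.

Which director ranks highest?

By continuous board tenure (higher first): Chaudhari (20 years); then Horvat (8 years); then Sorensen and Kapoor (both 6 years).
Sorensen and Kapoor are each Non-Executive Director, so the next rule applies.
Among Sorensen and Kapoor, by date first elected to the board (later first): Sorensen (Nov 21, 2003) before Kapoor (May 27, 2001).
Order: Chaudhari, Horvat, Sorensen, Kapoor.

Chaudhari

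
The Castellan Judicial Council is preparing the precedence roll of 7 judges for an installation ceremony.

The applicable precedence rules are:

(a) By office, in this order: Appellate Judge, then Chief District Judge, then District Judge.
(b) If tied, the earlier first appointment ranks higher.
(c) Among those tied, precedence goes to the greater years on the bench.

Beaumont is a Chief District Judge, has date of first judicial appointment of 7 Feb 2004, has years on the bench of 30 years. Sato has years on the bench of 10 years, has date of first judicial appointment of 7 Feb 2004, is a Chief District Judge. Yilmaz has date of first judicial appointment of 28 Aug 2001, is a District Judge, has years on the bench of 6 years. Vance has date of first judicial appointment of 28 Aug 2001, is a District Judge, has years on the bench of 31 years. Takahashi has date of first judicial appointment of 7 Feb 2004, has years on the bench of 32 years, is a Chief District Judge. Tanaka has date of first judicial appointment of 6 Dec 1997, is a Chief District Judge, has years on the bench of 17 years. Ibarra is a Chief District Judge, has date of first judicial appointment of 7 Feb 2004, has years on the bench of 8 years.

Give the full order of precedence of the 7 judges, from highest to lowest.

Tanaka, Takahashi, Beaumont, Sato, Ibarra, Vance, Yilmaz

By office: Tanaka, Takahashi, Beaumont, Sato and Ibarra (Chief District Judge); then Vance and Yilmaz (District Judge).
Among Tanaka, Takahashi, Beaumont, Sato and Ibarra, by date of first judicial appointment (earlier first): Tanaka (6 Dec 1997) before Takahashi, Beaumont, Sato and Ibarra (7 Feb 2004).
Among Takahashi, Beaumont, Sato and Ibarra, by years on the bench (higher first): Takahashi (32 years) before Beaumont (30 years) before Sato (10 years) before Ibarra (8 years).
Vance and Yilmaz both have date of first judicial appointment 28 Aug 2001, so the next rule applies.
Among Vance and Yilmaz, by years on the bench (higher first): Vance (31 years) before Yilmaz (6 years).
Full order: Tanaka, Takahashi, Beaumont, Sato, Ibarra, Vance, Yilmaz.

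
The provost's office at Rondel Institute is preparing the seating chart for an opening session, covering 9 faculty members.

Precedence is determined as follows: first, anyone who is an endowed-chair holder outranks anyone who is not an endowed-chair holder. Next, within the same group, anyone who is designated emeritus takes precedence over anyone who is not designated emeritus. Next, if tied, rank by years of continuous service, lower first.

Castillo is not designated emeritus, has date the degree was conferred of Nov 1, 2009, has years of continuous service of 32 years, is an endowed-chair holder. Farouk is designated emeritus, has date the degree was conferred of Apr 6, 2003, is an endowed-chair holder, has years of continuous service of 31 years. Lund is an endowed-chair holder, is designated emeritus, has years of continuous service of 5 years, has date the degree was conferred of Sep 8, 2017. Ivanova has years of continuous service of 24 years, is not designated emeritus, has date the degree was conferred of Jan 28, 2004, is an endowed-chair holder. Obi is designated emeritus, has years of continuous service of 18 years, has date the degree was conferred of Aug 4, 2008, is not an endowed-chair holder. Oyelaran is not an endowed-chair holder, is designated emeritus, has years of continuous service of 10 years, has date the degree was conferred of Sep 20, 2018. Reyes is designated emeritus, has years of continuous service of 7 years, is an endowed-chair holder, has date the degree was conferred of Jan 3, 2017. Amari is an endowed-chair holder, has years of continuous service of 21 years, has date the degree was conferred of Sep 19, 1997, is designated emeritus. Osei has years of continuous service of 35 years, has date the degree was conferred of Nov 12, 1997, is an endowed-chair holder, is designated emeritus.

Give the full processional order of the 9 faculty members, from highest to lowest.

By the first rule: Lund, Reyes, Amari, Farouk, Osei, Ivanova and Castillo (each an endowed-chair holder); then Oyelaran and Obi (both not an endowed-chair holder).
Among Lund, Reyes, Amari, Farouk, Osei, Ivanova and Castillo, designated emeritus before not designated emeritus: Lund, Reyes, Amari, Farouk and Osei (designated emeritus) before Ivanova and Castillo (not designated emeritus).
Among Lund, Reyes, Amari, Farouk and Osei, by years of continuous service (lower first): Lund (5 years) before Reyes (7 years) before Amari (21 years) before Farouk (31 years) before Osei (35 years).
Among Ivanova and Castillo, by years of continuous service (lower first): Ivanova (24 years) before Castillo (32 years).
Oyelaran and Obi are each designated emeritus, so the next rule applies.
Among Oyelaran and Obi, by years of continuous service (lower first): Oyelaran (10 years) before Obi (18 years).
Full order: Lund, Reyes, Amari, Farouk, Osei, Ivanova, Castillo, Oyelaran, Obi.

Lund, Reyes, Amari, Farouk, Osei, Ivanova, Castillo, Oyelaran, Obi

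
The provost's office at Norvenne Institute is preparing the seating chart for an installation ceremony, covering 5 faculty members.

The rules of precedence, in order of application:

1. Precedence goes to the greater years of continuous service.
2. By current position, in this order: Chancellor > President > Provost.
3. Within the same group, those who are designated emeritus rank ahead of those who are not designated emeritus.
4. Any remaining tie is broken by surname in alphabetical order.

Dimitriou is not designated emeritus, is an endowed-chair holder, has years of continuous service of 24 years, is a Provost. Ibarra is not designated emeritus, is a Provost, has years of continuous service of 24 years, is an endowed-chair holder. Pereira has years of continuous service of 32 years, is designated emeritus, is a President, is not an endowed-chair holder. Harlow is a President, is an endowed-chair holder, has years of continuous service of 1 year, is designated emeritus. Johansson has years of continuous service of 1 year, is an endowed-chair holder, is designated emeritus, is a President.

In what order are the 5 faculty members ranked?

Pereira, Dimitriou, Ibarra, Harlow, Johansson

By years of continuous service (higher first): Pereira (32 years); then Dimitriou and Ibarra (both 24 years); then Harlow and Johansson (both 1 year).
Dimitriou and Ibarra are each Provost, so the next rule applies.
Dimitriou and Ibarra are each not designated emeritus, so the next rule applies.
Among Dimitriou and Ibarra, alphabetically by surname: Dimitriou before Ibarra.
Harlow and Johansson are each President, so the next rule applies.
Harlow and Johansson are each designated emeritus, so the next rule applies.
Among Harlow and Johansson, alphabetically by surname: Harlow before Johansson.
Full order: Pereira, Dimitriou, Ibarra, Harlow, Johansson.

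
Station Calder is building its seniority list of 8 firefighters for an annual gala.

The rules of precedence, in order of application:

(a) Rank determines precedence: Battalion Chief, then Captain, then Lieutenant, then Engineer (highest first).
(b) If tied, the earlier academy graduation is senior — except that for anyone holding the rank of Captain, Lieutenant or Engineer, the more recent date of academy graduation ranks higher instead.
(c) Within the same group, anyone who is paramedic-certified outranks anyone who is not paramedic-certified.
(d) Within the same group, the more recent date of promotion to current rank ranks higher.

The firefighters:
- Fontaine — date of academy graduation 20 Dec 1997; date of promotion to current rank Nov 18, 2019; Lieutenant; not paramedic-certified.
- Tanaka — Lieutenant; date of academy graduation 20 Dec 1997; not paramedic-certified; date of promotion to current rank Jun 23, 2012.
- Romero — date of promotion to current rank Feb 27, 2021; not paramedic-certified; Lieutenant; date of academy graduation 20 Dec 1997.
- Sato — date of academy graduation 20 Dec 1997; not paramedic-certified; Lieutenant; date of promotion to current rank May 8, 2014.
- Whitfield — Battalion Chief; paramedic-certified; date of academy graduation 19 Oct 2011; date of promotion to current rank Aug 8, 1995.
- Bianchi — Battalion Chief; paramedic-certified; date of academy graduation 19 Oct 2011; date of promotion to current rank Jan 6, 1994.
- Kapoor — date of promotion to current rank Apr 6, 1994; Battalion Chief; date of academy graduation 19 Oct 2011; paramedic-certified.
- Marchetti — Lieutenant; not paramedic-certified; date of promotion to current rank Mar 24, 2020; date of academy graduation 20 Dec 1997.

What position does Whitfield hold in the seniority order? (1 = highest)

1

By rank: Whitfield, Kapoor and Bianchi (Battalion Chief); then Romero, Marchetti, Fontaine, Sato and Tanaka (Lieutenant).
Whitfield, Kapoor and Bianchi all have date of academy graduation 19 Oct 2011, so the next rule applies.
Whitfield, Kapoor and Bianchi are each paramedic-certified, so the next rule applies.
Among Whitfield, Kapoor and Bianchi, by date of promotion to current rank (later first): Whitfield (Aug 8, 1995) before Kapoor (Apr 6, 1994) before Bianchi (Jan 6, 1994).
Romero, Marchetti, Fontaine, Sato and Tanaka all have date of academy graduation 20 Dec 1997, so the next rule applies.
Romero, Marchetti, Fontaine, Sato and Tanaka are each not paramedic-certified, so the next rule applies.
Among Romero, Marchetti, Fontaine, Sato and Tanaka, by date of promotion to current rank (later first): Romero (Feb 27, 2021) before Marchetti (Mar 24, 2020) before Fontaine (Nov 18, 2019) before Sato (May 8, 2014) before Tanaka (Jun 23, 2012).
Order: Whitfield, Kapoor, Bianchi, Romero, Marchetti, Fontaine, Sato, Tanaka. So position 1.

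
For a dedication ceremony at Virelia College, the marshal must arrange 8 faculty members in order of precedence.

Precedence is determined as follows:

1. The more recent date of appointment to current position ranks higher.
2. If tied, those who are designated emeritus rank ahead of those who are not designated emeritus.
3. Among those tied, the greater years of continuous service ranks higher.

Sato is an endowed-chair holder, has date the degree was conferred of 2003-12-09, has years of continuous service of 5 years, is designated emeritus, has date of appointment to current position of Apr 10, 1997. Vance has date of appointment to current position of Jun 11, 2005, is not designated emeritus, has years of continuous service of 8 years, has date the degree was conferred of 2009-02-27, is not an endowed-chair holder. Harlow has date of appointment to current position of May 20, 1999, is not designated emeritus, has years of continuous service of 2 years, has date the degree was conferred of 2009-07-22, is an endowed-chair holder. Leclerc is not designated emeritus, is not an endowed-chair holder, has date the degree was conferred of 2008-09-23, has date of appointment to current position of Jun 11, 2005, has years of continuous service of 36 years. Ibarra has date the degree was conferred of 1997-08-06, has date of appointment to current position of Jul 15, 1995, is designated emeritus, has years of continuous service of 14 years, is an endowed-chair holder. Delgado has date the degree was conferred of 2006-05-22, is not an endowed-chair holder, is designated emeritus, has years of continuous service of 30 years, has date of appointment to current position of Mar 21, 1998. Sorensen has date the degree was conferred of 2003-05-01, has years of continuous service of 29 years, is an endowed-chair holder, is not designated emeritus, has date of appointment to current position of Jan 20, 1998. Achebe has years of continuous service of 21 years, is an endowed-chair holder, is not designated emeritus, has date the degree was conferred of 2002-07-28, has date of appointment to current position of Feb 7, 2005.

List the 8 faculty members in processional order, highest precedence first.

Leclerc, Vance, Achebe, Harlow, Delgado, Sorensen, Sato, Ibarra

By date of appointment to current position (later first): Leclerc and Vance (both Jun 11, 2005); then Achebe (Feb 7, 2005); then Harlow (May 20, 1999); then Delgado (Mar 21, 1998); then Sorensen (Jan 20, 1998); then Sato (Apr 10, 1997); then Ibarra (Jul 15, 1995).
Leclerc and Vance are each not designated emeritus, so the next rule applies.
Among Leclerc and Vance, by years of continuous service (higher first): Leclerc (36 years) before Vance (8 years).
Full order: Leclerc, Vance, Achebe, Harlow, Delgado, Sorensen, Sato, Ibarra.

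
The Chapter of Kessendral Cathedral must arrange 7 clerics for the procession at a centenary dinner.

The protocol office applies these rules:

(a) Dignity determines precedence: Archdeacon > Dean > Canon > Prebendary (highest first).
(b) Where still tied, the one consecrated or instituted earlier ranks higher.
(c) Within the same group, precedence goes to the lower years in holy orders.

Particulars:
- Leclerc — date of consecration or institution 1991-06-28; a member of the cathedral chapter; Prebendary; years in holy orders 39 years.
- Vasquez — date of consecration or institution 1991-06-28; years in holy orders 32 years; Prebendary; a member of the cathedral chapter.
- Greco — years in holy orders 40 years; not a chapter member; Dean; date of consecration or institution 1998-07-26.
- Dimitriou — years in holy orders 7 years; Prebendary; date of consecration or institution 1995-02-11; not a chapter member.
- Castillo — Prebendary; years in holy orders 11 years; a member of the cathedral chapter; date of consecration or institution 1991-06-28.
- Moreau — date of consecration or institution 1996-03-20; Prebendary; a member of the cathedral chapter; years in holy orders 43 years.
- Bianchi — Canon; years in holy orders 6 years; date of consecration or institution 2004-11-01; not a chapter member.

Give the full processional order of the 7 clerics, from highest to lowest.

By dignity: Greco (Dean); then Bianchi (Canon); then Castillo, Vasquez, Leclerc, Dimitriou and Moreau (Prebendary).
Among Castillo, Vasquez, Leclerc, Dimitriou and Moreau, by date of consecration or institution (earlier first): Castillo, Vasquez and Leclerc (1991-06-28) before Dimitriou (1995-02-11) before Moreau (1996-03-20).
Among Castillo, Vasquez and Leclerc, by years in holy orders (lower first): Castillo (11 years) before Vasquez (32 years) before Leclerc (39 years).
Full order: Greco, Bianchi, Castillo, Vasquez, Leclerc, Dimitriou, Moreau.

Greco, Bianchi, Castillo, Vasquez, Leclerc, Dimitriou, Moreau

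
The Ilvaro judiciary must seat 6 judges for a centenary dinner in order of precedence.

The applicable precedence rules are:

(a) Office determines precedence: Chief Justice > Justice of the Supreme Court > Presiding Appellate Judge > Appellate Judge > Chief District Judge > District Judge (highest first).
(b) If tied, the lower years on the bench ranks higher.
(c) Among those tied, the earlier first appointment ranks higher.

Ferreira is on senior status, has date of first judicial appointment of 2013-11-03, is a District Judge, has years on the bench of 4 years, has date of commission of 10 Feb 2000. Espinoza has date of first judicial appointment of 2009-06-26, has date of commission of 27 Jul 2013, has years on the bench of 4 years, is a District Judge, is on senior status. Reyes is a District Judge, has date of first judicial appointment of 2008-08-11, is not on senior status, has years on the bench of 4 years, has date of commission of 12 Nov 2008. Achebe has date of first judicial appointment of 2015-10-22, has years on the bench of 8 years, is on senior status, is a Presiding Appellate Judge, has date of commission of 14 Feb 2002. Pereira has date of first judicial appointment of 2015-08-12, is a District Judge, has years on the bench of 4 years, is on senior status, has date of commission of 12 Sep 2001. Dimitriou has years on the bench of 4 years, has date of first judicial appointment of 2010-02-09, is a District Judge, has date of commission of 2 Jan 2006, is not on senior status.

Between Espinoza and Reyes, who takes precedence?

By office: Achebe (Presiding Appellate Judge); then Reyes, Espinoza, Dimitriou, Ferreira and Pereira (District Judge).
Reyes, Espinoza, Dimitriou, Ferreira and Pereira all have years on the bench 4 years, so the next rule applies.
Among Reyes, Espinoza, Dimitriou, Ferreira and Pereira, by date of first judicial appointment (earlier first): Reyes (2008-08-11) before Espinoza (2009-06-26) before Dimitriou (2010-02-09) before Ferreira (2013-11-03) before Pereira (2015-08-12).
So Reyes takes precedence.

Reyes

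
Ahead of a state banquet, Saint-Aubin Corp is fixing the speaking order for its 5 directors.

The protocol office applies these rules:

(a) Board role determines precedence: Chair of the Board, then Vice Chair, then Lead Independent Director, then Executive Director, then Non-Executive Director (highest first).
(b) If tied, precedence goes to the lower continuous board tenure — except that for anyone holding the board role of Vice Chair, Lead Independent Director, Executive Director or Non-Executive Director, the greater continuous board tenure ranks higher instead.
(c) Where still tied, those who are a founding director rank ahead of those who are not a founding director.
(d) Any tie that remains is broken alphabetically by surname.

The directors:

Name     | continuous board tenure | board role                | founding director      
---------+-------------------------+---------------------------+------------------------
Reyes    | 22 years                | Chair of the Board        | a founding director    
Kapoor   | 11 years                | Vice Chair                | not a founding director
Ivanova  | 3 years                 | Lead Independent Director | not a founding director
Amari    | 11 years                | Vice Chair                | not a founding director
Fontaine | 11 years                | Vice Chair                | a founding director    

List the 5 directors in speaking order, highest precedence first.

By board role: Reyes (Chair of the Board); then Fontaine, Amari and Kapoor (Vice Chair); then Ivanova (Lead Independent Director).
Fontaine, Amari and Kapoor all have continuous board tenure 11 years, so the next rule applies.
Among Fontaine, Amari and Kapoor, a founding director before not a founding director: Fontaine (a founding director) before Amari and Kapoor (not a founding director).
Among Amari and Kapoor, alphabetically by surname: Amari before Kapoor.
Full order: Reyes, Fontaine, Amari, Kapoor, Ivanova.

Reyes, Fontaine, Amari, Kapoor, Ivanova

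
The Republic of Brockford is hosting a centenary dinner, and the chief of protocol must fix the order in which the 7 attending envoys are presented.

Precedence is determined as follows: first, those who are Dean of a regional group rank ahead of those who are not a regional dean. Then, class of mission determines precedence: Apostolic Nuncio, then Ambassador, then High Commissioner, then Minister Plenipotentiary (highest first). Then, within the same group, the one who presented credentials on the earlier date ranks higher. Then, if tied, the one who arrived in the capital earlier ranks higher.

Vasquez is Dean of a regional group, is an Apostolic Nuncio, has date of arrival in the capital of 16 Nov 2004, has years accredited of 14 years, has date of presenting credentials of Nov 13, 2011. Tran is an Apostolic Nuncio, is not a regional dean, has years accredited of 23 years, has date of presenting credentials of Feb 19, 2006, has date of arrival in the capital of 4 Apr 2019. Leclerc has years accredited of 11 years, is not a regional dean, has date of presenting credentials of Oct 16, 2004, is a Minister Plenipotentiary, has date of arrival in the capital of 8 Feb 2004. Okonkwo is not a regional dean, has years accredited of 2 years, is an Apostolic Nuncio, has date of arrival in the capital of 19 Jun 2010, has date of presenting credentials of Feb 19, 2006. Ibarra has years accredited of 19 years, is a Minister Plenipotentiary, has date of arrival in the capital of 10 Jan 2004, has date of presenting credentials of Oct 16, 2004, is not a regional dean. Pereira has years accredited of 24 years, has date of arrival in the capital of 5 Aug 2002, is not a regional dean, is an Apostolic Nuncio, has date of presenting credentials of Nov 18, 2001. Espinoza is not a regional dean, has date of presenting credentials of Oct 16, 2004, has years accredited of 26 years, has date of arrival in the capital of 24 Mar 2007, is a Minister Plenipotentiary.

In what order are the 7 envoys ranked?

By the first rule: Vasquez (Dean of a regional group); then Pereira, Okonkwo, Tran, Ibarra, Leclerc and Espinoza (each not a regional dean).
Among Pereira, Okonkwo, Tran, Ibarra, Leclerc and Espinoza, by class of mission: Pereira, Okonkwo and Tran (Apostolic Nuncio) before Ibarra, Leclerc and Espinoza (Minister Plenipotentiary).
Among Pereira, Okonkwo and Tran, by date of presenting credentials (earlier first): Pereira (Nov 18, 2001) before Okonkwo and Tran (Feb 19, 2006).
Among Okonkwo and Tran, by date of arrival in the capital (earlier first): Okonkwo (19 Jun 2010) before Tran (4 Apr 2019).
Ibarra, Leclerc and Espinoza all have date of presenting credentials Oct 16, 2004, so the next rule applies.
Among Ibarra, Leclerc and Espinoza, by date of arrival in the capital (earlier first): Ibarra (10 Jan 2004) before Leclerc (8 Feb 2004) before Espinoza (24 Mar 2007).
Full order: Vasquez, Pereira, Okonkwo, Tran, Ibarra, Leclerc, Espinoza.

Vasquez, Pereira, Okonkwo, Tran, Ibarra, Leclerc, Espinoza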